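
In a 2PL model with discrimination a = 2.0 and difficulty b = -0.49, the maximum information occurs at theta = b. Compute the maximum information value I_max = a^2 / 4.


For 2PL, max info at theta = b = -0.49
I_max = a^2 / 4 = 2.0^2 / 4
= 4.0 / 4
I_max = 1.0

1.0


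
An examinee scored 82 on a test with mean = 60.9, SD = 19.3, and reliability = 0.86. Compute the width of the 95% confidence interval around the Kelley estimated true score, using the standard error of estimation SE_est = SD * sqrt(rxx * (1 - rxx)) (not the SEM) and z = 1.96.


True score estimate = 0.86*82 + 0.14*60.9 = 79.046
SE_est = SD * sqrt(rxx * (1 - rxx)) = 19.3 * sqrt(0.86 * 0.14) = 19.3 * sqrt(0.1204) = 6.69685
CI = T_est +/- z * SE_est, so width = 2 * z * SE_est = 2 * 1.96 * 6.69685
Width = 26.2517

26.2517


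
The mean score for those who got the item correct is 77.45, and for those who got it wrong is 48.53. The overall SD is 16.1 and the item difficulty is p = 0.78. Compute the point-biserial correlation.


q = 1 - p = 0.22
rpb = ((M1 - M0) / SD) * sqrt(p * q)
rpb = ((77.45 - 48.53) / 16.1) * sqrt(0.78 * 0.22)
rpb = 0.7441

0.7441


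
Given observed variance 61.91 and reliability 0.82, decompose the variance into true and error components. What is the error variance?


var_true = rxx * var_obs = 0.82 * 61.91 = 50.7662
var_error = var_obs - var_true
var_error = 61.91 - 50.7662
var_error = 11.1438

11.1438


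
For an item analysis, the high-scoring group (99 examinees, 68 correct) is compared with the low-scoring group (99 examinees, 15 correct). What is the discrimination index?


p_upper = 68/99 = 0.6869
p_lower = 15/99 = 0.1515
D = 0.6869 - 0.1515 = 0.5354

0.5354


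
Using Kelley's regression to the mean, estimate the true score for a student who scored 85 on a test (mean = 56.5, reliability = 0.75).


T_est = rxx * X + (1 - rxx) * mean
T_est = 0.75 * 85 + 0.25 * 56.5
T_est = 63.75 + 14.125
T_est = 77.875

77.875


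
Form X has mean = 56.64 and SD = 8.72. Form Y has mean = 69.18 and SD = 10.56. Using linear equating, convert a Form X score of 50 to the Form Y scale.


slope = SD_Y / SD_X = 10.56 / 8.72 ~ 1.211
intercept = mean_Y - slope * mean_X = 69.18 - (10.56 / 8.72) * 56.64 ~ 0.5884
Y = slope * X + intercept. To avoid rounding drift from the rounded slope/intercept, evaluate the equivalent form Y = mean_Y + SD_Y * (X - mean_X) / SD_X at full precision:
Y = 69.18 + 10.56 * (50 - 56.64) / 8.72
Y = 69.18 - 10.56 * 6.64 / 8.72
Y = 69.18 - 70.1184 / 8.72
Y = 69.18 - 8.0411
Y = 61.1389

61.1389


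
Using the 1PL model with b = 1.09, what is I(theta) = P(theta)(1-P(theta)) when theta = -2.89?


P = 1/(1+exp(-(-2.89-1.09))) = 0.0183
I = P*(1-P) = 0.0183 * 0.9817
I = 0.018

0.018


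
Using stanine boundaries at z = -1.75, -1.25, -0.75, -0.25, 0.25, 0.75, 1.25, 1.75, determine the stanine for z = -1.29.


Stanine boundaries: [-1.75, -1.25, -0.75, -0.25, 0.25, 0.75, 1.25, 1.75]
z = -1.29
Check each boundary:
  z >= -1.75 -> could be stanine 2
  z < -1.25
  z < -0.75
  z < -0.25
  z < 0.25
  z < 0.75
  z < 1.25
  z < 1.75
Highest qualifying boundary gives stanine = 2

2


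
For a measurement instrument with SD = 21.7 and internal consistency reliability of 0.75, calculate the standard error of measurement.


SEM = SD * sqrt(1 - rxx)
SEM = 21.7 * sqrt(1 - 0.75)
SEM = 21.7 * sqrt(0.25) = 21.7 * 0.5
SEM = 10.85

10.85


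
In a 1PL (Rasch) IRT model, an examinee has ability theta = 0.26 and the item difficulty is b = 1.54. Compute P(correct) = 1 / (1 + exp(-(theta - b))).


theta - b = 0.26 - 1.54 = -1.28
exp(-(theta - b)) = exp(1.28) = 3.5966
P = 1 / (1 + 3.5966)
P = 0.2176

0.2176


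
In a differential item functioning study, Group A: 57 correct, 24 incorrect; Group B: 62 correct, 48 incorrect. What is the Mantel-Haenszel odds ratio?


Odds_A = 57/24 = 2.375
Odds_B = 62/48 = 1.2917
OR = Odds_A / Odds_B = 2.375 / 1.2917
Exactly, OR = (57 * 48) / (24 * 62) = 2736 / 1488
OR = 1.8387

1.8387


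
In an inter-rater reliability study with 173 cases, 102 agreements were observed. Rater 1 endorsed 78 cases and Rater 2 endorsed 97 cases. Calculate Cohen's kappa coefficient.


P_o = 102/173 = 0.589595
P_e = (78*97 + 95*76) / 29929 = 0.494036
kappa = (P_o - P_e) / (1 - P_e)
kappa = (0.589595 - 0.494036) / (1 - 0.494036)
kappa = 0.1889

0.1889


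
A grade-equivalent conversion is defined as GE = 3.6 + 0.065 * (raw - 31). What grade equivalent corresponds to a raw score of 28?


raw - median = 28 - 31 = -3
slope * diff = 0.065 * -3 = -0.195
GE = 3.6 + -0.195
GE = 3.405

3.405


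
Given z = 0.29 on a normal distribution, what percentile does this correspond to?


CDF(z) = 0.5 * (1 + erf(z/sqrt(2)))
erf(0.2051) = 0.2282
CDF = 0.6141
Percentile rank = 0.6141 * 100 = 61.41

61.41


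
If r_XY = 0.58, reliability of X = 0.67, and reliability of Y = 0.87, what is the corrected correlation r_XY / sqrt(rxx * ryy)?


r_corrected = rxy / sqrt(rxx * ryy)
= 0.58 / sqrt(0.67 * 0.87)
= 0.58 / sqrt(0.5829)
= 0.58 / 0.763479
r_corrected = 0.7597

0.7597


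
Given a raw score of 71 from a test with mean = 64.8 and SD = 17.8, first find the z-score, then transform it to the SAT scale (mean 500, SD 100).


z = (X - mean) / SD = (71 - 64.8) / 17.8
z = 6.2 / 17.8
z = 0.3483
SAT-scale = SAT = 500 + 100z
Carry z at full precision (z = 6.2 / 17.8) into the conversion:
SAT-scale = 500 + 100 * (6.2 / 17.8) = 500 + 620 / 17.8
SAT-scale = 500 + 34.8315
SAT-scale = 534.8315

534.8315


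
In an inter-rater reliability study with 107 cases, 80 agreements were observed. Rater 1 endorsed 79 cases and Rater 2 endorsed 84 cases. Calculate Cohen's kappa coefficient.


P_o = 80/107 = 0.747664
P_e = (79*84 + 28*23) / 11449 = 0.635863
kappa = (P_o - P_e) / (1 - P_e)
kappa = (0.747664 - 0.635863) / (1 - 0.635863)
kappa = 0.307

0.307


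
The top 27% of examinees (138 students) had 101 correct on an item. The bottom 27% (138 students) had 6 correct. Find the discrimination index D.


p_upper = 101/138 = 0.7319
p_lower = 6/138 = 0.0435
D = 0.7319 - 0.0435 = 0.6884

0.6884


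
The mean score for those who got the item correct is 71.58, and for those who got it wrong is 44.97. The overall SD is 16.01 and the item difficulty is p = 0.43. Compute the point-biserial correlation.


q = 1 - p = 0.57
rpb = ((M1 - M0) / SD) * sqrt(p * q)
rpb = ((71.58 - 44.97) / 16.01) * sqrt(0.43 * 0.57)
rpb = 0.8229

0.8229


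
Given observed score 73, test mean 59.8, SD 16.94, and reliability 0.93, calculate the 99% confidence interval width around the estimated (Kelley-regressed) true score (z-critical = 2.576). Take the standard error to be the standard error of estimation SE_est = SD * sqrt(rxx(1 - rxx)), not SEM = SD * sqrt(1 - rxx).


True score estimate = 0.93*73 + 0.07*59.8 = 72.076
SE_est = SD * sqrt(rxx * (1 - rxx)) = 16.94 * sqrt(0.93 * 0.07) = 16.94 * sqrt(0.0651) = 4.32219
CI = T_est +/- z * SE_est, so width = 2 * z * SE_est = 2 * 2.576 * 4.32219
Width = 22.2679

22.2679


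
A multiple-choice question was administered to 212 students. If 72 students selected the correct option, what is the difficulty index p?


Item difficulty p = number correct / total examinees
p = 72 / 212
p = 0.3396

0.3396


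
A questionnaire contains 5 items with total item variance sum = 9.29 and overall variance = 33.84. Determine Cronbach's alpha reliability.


alpha = (k/(k-1)) * (1 - sum(si^2)/s_total^2)
= (5/4) * (1 - 9.29/33.84)
alpha = 0.9068

0.9068


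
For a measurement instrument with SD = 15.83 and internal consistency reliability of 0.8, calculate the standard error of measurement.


SEM = SD * sqrt(1 - rxx)
SEM = 15.83 * sqrt(1 - 0.8)
SEM = 15.83 * sqrt(0.2) = 15.83 * 0.447214
SEM = 7.0794

7.0794


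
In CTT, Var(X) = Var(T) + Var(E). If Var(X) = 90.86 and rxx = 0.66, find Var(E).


var_true = rxx * var_obs = 0.66 * 90.86 = 59.9676
var_error = var_obs - var_true
var_error = 90.86 - 59.9676
var_error = 30.8924

30.8924


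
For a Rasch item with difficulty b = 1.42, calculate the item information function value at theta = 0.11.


P = 1/(1+exp(-(0.11-1.42))) = 0.2125
I = P*(1-P) = 0.2125 * 0.7875
I = 0.1673

0.1673


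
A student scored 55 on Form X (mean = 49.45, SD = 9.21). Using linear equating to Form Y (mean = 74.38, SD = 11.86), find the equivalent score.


slope = SD_Y / SD_X = 11.86 / 9.21 ~ 1.2877
intercept = mean_Y - slope * mean_X = 74.38 - (11.86 / 9.21) * 49.45 ~ 10.7017
Y = slope * X + intercept. To avoid rounding drift from the rounded slope/intercept, evaluate the equivalent form Y = mean_Y + SD_Y * (X - mean_X) / SD_X at full precision:
Y = 74.38 + 11.86 * (55 - 49.45) / 9.21
Y = 74.38 + 11.86 * 5.55 / 9.21
Y = 74.38 + 65.823 / 9.21
Y = 74.38 + 7.1469
Y = 81.5269

81.5269


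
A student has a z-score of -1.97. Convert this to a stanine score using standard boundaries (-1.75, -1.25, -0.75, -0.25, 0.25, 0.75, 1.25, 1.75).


Stanine boundaries: [-1.75, -1.25, -0.75, -0.25, 0.25, 0.75, 1.25, 1.75]
z = -1.97
Check each boundary:
  z < -1.75
  z < -1.25
  z < -0.75
  z < -0.25
  z < 0.25
  z < 0.75
  z < 1.25
  z < 1.75
Highest qualifying boundary gives stanine = 1

1


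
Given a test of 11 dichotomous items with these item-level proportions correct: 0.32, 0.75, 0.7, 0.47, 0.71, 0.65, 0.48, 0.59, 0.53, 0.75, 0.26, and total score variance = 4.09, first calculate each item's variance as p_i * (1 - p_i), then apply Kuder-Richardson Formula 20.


For each item, compute p_i * q_i:
  Item 1: 0.32 * 0.68 = 0.2176
  Item 2: 0.75 * 0.25 = 0.1875
  Item 3: 0.7 * 0.3 = 0.21
  Item 4: 0.47 * 0.53 = 0.2491
  Item 5: 0.71 * 0.29 = 0.2059
  Item 6: 0.65 * 0.35 = 0.2275
  Item 7: 0.48 * 0.52 = 0.2496
  Item 8: 0.59 * 0.41 = 0.2419
  Item 9: 0.53 * 0.47 = 0.2491
  Item 10: 0.75 * 0.25 = 0.1875
  Item 11: 0.26 * 0.74 = 0.1924
Sum(p_i * q_i) = 0.2176 + 0.1875 + 0.21 + 0.2491 + 0.2059 + 0.2275 + 0.2496 + 0.2419 + 0.2491 + 0.1875 + 0.1924 = 2.4181
KR-20 = (k/(k-1)) * (1 - Sum(p_i*q_i) / Var_total)
= (11/10) * (1 - 2.4181/4.09)
= 1.1 * 0.4088
KR-20 = 0.4497

0.4497


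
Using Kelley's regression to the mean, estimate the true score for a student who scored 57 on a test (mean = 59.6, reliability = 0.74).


T_est = rxx * X + (1 - rxx) * mean
T_est = 0.74 * 57 + 0.26 * 59.6
T_est = 42.18 + 15.496
T_est = 57.676

57.676


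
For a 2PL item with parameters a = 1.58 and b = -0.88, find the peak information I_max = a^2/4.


For 2PL, max info at theta = b = -0.88
I_max = a^2 / 4 = 1.58^2 / 4
= 2.4964 / 4
I_max = 0.6241

0.6241


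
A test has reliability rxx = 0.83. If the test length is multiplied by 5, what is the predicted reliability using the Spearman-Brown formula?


r_new = (n * rxx) / (1 + (n-1) * rxx)
r_new = (5 * 0.83) / (1 + 4 * 0.83)
r_new = 4.15 / 4.32
r_new = 0.9606

0.9606


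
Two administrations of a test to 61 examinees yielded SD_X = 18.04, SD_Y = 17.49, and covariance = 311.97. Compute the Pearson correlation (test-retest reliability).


r = cov(X,Y) / (SD_X * SD_Y)
r = 311.97 / (18.04 * 17.49)
r = 311.97 / 315.5196
r = 0.9887

0.9887


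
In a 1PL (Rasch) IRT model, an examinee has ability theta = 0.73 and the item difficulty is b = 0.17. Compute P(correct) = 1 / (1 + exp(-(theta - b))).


theta - b = 0.73 - 0.17 = 0.56
exp(-(theta - b)) = exp(-0.56) = 0.5712
P = 1 / (1 + 0.5712)
P = 0.6365

0.6365


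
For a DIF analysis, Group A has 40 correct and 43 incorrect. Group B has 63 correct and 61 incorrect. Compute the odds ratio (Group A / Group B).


Odds_A = 40/43 = 0.9302
Odds_B = 63/61 = 1.0328
OR = Odds_A / Odds_B = 0.9302 / 1.0328
Exactly, OR = (40 * 61) / (43 * 63) = 2440 / 2709
OR = 0.9007

0.9007


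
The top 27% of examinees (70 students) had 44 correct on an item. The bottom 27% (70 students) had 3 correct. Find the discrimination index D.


p_upper = 44/70 = 0.6286
p_lower = 3/70 = 0.0429
D = 0.6286 - 0.0429 = 0.5857

0.5857


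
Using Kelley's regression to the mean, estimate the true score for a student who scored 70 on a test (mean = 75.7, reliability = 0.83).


T_est = rxx * X + (1 - rxx) * mean
T_est = 0.83 * 70 + 0.17 * 75.7
T_est = 58.1 + 12.869
T_est = 70.969

70.969


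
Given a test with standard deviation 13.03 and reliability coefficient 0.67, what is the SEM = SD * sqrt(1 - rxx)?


SEM = SD * sqrt(1 - rxx)
SEM = 13.03 * sqrt(1 - 0.67)
SEM = 13.03 * sqrt(0.33) = 13.03 * 0.574456
SEM = 7.4852

7.4852


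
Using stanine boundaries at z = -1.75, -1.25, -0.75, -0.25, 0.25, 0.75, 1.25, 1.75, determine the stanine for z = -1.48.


Stanine boundaries: [-1.75, -1.25, -0.75, -0.25, 0.25, 0.75, 1.25, 1.75]
z = -1.48
Check each boundary:
  z >= -1.75 -> could be stanine 2
  z < -1.25
  z < -0.75
  z < -0.25
  z < 0.25
  z < 0.75
  z < 1.25
  z < 1.75
Highest qualifying boundary gives stanine = 2

2


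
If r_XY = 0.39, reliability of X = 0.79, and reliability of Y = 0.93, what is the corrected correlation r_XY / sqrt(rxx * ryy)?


r_corrected = rxy / sqrt(rxx * ryy)
= 0.39 / sqrt(0.79 * 0.93)
= 0.39 / sqrt(0.7347)
= 0.39 / 0.857146
r_corrected = 0.455

0.455


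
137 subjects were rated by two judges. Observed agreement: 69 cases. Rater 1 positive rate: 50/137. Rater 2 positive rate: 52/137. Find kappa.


P_o = 69/137 = 0.50365
P_e = (50*52 + 87*85) / 18769 = 0.532527
kappa = (P_o - P_e) / (1 - P_e)
kappa = (0.50365 - 0.532527) / (1 - 0.532527)
kappa = -0.0618

-0.0618


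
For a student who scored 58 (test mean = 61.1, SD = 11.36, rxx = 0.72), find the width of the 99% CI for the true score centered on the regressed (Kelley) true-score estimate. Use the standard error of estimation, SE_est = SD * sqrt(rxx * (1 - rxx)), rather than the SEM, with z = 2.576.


True score estimate = 0.72*58 + 0.28*61.1 = 58.868
SE_est = SD * sqrt(rxx * (1 - rxx)) = 11.36 * sqrt(0.72 * 0.28) = 11.36 * sqrt(0.2016) = 5.100627
CI = T_est +/- z * SE_est, so width = 2 * z * SE_est = 2 * 2.576 * 5.100627
Width = 26.2784

26.2784


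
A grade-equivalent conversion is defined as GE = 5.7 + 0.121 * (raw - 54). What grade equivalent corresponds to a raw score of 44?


raw - median = 44 - 54 = -10
slope * diff = 0.121 * -10 = -1.21
GE = 5.7 + -1.21
GE = 4.49

4.49


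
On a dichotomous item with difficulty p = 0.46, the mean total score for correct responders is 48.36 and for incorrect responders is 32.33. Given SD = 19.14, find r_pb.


q = 1 - p = 0.54
rpb = ((M1 - M0) / SD) * sqrt(p * q)
rpb = ((48.36 - 32.33) / 19.14) * sqrt(0.46 * 0.54)
rpb = 0.4174

0.4174


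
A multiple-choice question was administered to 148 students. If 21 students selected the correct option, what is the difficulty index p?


Item difficulty p = number correct / total examinees
p = 21 / 148
p = 0.1419

0.1419


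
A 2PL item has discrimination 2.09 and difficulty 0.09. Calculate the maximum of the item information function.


For 2PL, max info at theta = b = 0.09
I_max = a^2 / 4 = 2.09^2 / 4
= 4.3681 / 4
I_max = 1.092

1.092


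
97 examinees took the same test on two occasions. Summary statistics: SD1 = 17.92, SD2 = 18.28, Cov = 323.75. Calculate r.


r = cov(X,Y) / (SD_X * SD_Y)
r = 323.75 / (17.92 * 18.28)
r = 323.75 / 327.5776
r = 0.9883

0.9883


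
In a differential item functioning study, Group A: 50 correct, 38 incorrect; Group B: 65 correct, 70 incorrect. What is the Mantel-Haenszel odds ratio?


Odds_A = 50/38 = 1.3158
Odds_B = 65/70 = 0.9286
OR = Odds_A / Odds_B = 1.3158 / 0.9286
Exactly, OR = (50 * 70) / (38 * 65) = 3500 / 2470
OR = 1.417

1.417


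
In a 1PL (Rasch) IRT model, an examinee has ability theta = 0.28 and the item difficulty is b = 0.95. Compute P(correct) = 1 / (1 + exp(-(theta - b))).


theta - b = 0.28 - 0.95 = -0.67
exp(-(theta - b)) = exp(0.67) = 1.9542
P = 1 / (1 + 1.9542)
P = 0.3385

0.3385


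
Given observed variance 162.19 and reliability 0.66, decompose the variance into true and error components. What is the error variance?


var_true = rxx * var_obs = 0.66 * 162.19 = 107.0454
var_error = var_obs - var_true
var_error = 162.19 - 107.0454
var_error = 55.1446

55.1446


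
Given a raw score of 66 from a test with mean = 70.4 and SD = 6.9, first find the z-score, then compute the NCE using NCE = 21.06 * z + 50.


z = (X - mean) / SD = (66 - 70.4) / 6.9
z = -4.4 / 6.9
z = -0.6377
NCE = NCE = 21.06z + 50
Carry z at full precision (z = -4.4 / 6.9) into the conversion:
NCE = 21.06 * (-4.4 / 6.9) + 50 = -92.664 / 6.9 + 50
NCE = -13.4296 + 50
NCE = 36.5704

36.5704


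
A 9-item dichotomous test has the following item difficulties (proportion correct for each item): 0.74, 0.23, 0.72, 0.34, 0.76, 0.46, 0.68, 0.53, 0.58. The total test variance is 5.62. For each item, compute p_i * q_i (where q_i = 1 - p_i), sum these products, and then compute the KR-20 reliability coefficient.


For each item, compute p_i * q_i:
  Item 1: 0.74 * 0.26 = 0.1924
  Item 2: 0.23 * 0.77 = 0.1771
  Item 3: 0.72 * 0.28 = 0.2016
  Item 4: 0.34 * 0.66 = 0.2244
  Item 5: 0.76 * 0.24 = 0.1824
  Item 6: 0.46 * 0.54 = 0.2484
  Item 7: 0.68 * 0.32 = 0.2176
  Item 8: 0.53 * 0.47 = 0.2491
  Item 9: 0.58 * 0.42 = 0.2436
Sum(p_i * q_i) = 0.1924 + 0.1771 + 0.2016 + 0.2244 + 0.1824 + 0.2484 + 0.2176 + 0.2491 + 0.2436 = 1.9366
KR-20 = (k/(k-1)) * (1 - Sum(p_i*q_i) / Var_total)
= (9/8) * (1 - 1.9366/5.62)
= 1.125 * 0.6554
KR-20 = 0.7373

0.7373


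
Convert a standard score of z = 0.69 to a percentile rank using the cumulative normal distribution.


CDF(z) = 0.5 * (1 + erf(z/sqrt(2)))
erf(0.4879) = 0.5098
CDF = 0.7549
Percentile rank = 0.7549 * 100 = 75.49

75.49


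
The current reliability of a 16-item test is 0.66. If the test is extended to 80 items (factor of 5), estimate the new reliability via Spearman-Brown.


r_new = (n * rxx) / (1 + (n-1) * rxx)
r_new = (5 * 0.66) / (1 + 4 * 0.66)
r_new = 3.3 / 3.64
r_new = 0.9066

0.9066


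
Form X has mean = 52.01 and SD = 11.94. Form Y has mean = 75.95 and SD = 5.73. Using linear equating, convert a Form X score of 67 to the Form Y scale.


slope = SD_Y / SD_X = 5.73 / 11.94 ~ 0.4799
intercept = mean_Y - slope * mean_X = 75.95 - (5.73 / 11.94) * 52.01 ~ 50.9904
Y = slope * X + intercept. To avoid rounding drift from the rounded slope/intercept, evaluate the equivalent form Y = mean_Y + SD_Y * (X - mean_X) / SD_X at full precision:
Y = 75.95 + 5.73 * (67 - 52.01) / 11.94
Y = 75.95 + 5.73 * 14.99 / 11.94
Y = 75.95 + 85.8927 / 11.94
Y = 75.95 + 7.1937
Y = 83.1437

83.1437


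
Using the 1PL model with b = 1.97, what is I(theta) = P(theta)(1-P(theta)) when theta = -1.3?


P = 1/(1+exp(-(-1.3-1.97))) = 0.0366
I = P*(1-P) = 0.0366 * 0.9634
I = 0.0353

0.0353


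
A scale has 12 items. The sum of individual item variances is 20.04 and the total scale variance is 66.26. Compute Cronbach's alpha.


alpha = (k/(k-1)) * (1 - sum(si^2)/s_total^2)
= (12/11) * (1 - 20.04/66.26)
alpha = 0.761

0.761


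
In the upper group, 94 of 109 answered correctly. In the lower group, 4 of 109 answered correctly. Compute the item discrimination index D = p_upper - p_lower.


p_upper = 94/109 = 0.8624
p_lower = 4/109 = 0.0367
D = 0.8624 - 0.0367 = 0.8257

0.8257


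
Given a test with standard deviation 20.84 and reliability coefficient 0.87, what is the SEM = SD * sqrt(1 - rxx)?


SEM = SD * sqrt(1 - rxx)
SEM = 20.84 * sqrt(1 - 0.87)
SEM = 20.84 * sqrt(0.13) = 20.84 * 0.360555
SEM = 7.514

7.514


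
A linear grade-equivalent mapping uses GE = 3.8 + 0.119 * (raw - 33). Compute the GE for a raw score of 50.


raw - median = 50 - 33 = 17
slope * diff = 0.119 * 17 = 2.023
GE = 3.8 + 2.023
GE = 5.823

5.823


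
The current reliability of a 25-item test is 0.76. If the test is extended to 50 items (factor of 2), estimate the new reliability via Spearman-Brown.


r_new = (n * rxx) / (1 + (n-1) * rxx)
r_new = (2 * 0.76) / (1 + 1 * 0.76)
r_new = 1.52 / 1.76
r_new = 0.8636

0.8636


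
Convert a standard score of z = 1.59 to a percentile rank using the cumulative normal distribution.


CDF(z) = 0.5 * (1 + erf(z/sqrt(2)))
erf(1.1243) = 0.8882
CDF = 0.9441
Percentile rank = 0.9441 * 100 = 94.41

94.41


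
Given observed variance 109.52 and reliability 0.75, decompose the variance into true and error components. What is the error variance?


var_true = rxx * var_obs = 0.75 * 109.52 = 82.14
var_error = var_obs - var_true
var_error = 109.52 - 82.14
var_error = 27.38

27.38


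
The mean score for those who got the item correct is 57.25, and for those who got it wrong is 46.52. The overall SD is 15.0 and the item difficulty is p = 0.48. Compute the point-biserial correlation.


q = 1 - p = 0.52
rpb = ((M1 - M0) / SD) * sqrt(p * q)
rpb = ((57.25 - 46.52) / 15.0) * sqrt(0.48 * 0.52)
rpb = 0.3574

0.3574


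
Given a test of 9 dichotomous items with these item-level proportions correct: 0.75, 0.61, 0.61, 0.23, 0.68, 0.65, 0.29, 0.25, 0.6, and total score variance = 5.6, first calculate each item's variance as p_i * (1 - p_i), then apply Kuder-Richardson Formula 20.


For each item, compute p_i * q_i:
  Item 1: 0.75 * 0.25 = 0.1875
  Item 2: 0.61 * 0.39 = 0.2379
  Item 3: 0.61 * 0.39 = 0.2379
  Item 4: 0.23 * 0.77 = 0.1771
  Item 5: 0.68 * 0.32 = 0.2176
  Item 6: 0.65 * 0.35 = 0.2275
  Item 7: 0.29 * 0.71 = 0.2059
  Item 8: 0.25 * 0.75 = 0.1875
  Item 9: 0.6 * 0.4 = 0.24
Sum(p_i * q_i) = 0.1875 + 0.2379 + 0.2379 + 0.1771 + 0.2176 + 0.2275 + 0.2059 + 0.1875 + 0.24 = 1.9189
KR-20 = (k/(k-1)) * (1 - Sum(p_i*q_i) / Var_total)
= (9/8) * (1 - 1.9189/5.6)
= 1.125 * 0.6573
KR-20 = 0.7395

0.7395


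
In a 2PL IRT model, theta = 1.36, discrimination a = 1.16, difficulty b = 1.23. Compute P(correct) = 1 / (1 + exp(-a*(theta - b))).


a*(theta - b) = 1.16 * (1.36 - 1.23) = 0.1508
exp(-0.1508) = 0.86
P = 1 / (1 + 0.86)
P = 0.5376

0.5376


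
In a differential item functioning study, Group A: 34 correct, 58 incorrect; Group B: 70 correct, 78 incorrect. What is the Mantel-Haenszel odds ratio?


Odds_A = 34/58 = 0.5862
Odds_B = 70/78 = 0.8974
OR = Odds_A / Odds_B = 0.5862 / 0.8974
Exactly, OR = (34 * 78) / (58 * 70) = 2652 / 4060
OR = 0.6532

0.6532


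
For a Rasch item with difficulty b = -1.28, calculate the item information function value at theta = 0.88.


P = 1/(1+exp(-(0.88--1.28))) = 0.8966
I = P*(1-P) = 0.8966 * 0.1034
I = 0.0927

0.0927


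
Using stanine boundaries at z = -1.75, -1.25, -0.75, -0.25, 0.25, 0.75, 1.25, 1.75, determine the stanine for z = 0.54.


Stanine boundaries: [-1.75, -1.25, -0.75, -0.25, 0.25, 0.75, 1.25, 1.75]
z = 0.54
Check each boundary:
  z >= -1.75 -> could be stanine 2
  z >= -1.25 -> could be stanine 3
  z >= -0.75 -> could be stanine 4
  z >= -0.25 -> could be stanine 5
  z >= 0.25 -> could be stanine 6
  z < 0.75
  z < 1.25
  z < 1.75
Highest qualifying boundary gives stanine = 6

6


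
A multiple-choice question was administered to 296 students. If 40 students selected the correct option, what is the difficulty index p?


Item difficulty p = number correct / total examinees
p = 40 / 296
p = 0.1351

0.1351


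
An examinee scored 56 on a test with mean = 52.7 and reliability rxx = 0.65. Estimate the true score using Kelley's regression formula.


T_est = rxx * X + (1 - rxx) * mean
T_est = 0.65 * 56 + 0.35 * 52.7
T_est = 36.4 + 18.445
T_est = 54.845

54.845


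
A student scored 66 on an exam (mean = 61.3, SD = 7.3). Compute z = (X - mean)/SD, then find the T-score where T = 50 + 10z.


z = (X - mean) / SD = (66 - 61.3) / 7.3
z = 4.7 / 7.3
z = 0.6438
T-score = T = 50 + 10z
Carry z at full precision (z = 4.7 / 7.3) into the conversion:
T-score = 50 + 10 * (4.7 / 7.3) = 50 + 47 / 7.3
T-score = 50 + 6.4384
T-score = 56.4384

56.4384


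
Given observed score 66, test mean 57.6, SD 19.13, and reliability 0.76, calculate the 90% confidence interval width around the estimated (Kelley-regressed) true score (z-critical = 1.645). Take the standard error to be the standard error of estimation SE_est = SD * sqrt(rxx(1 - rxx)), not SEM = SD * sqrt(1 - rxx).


True score estimate = 0.76*66 + 0.24*57.6 = 63.984
SE_est = SD * sqrt(rxx * (1 - rxx)) = 19.13 * sqrt(0.76 * 0.24) = 19.13 * sqrt(0.1824) = 8.1701
CI = T_est +/- z * SE_est, so width = 2 * z * SE_est = 2 * 1.645 * 8.1701
Width = 26.8796

26.8796


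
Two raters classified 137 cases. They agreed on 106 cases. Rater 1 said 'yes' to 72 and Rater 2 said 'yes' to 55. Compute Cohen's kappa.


P_o = 106/137 = 0.773723
P_e = (72*55 + 65*82) / 18769 = 0.494965
kappa = (P_o - P_e) / (1 - P_e)
kappa = (0.773723 - 0.494965) / (1 - 0.494965)
kappa = 0.552

0.552


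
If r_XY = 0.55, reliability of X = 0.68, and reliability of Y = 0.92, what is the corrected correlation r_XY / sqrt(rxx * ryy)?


r_corrected = rxy / sqrt(rxx * ryy)
= 0.55 / sqrt(0.68 * 0.92)
= 0.55 / sqrt(0.6256)
= 0.55 / 0.790949
r_corrected = 0.6954

0.6954


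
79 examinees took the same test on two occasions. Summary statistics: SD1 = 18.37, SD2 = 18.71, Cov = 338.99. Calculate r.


r = cov(X,Y) / (SD_X * SD_Y)
r = 338.99 / (18.37 * 18.71)
r = 338.99 / 343.7027
r = 0.9863

0.9863


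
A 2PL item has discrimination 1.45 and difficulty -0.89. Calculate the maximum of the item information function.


For 2PL, max info at theta = b = -0.89
I_max = a^2 / 4 = 1.45^2 / 4
= 2.1025 / 4
I_max = 0.5256

0.5256


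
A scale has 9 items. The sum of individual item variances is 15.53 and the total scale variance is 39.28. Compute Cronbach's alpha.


alpha = (k/(k-1)) * (1 - sum(si^2)/s_total^2)
= (9/8) * (1 - 15.53/39.28)
alpha = 0.6802

0.6802


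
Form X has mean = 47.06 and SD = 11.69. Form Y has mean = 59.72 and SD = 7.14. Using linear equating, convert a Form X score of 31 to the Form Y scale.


slope = SD_Y / SD_X = 7.14 / 11.69 ~ 0.6108
intercept = mean_Y - slope * mean_X = 59.72 - (7.14 / 11.69) * 47.06 ~ 30.9768
Y = slope * X + intercept. To avoid rounding drift from the rounded slope/intercept, evaluate the equivalent form Y = mean_Y + SD_Y * (X - mean_X) / SD_X at full precision:
Y = 59.72 + 7.14 * (31 - 47.06) / 11.69
Y = 59.72 - 7.14 * 16.06 / 11.69
Y = 59.72 - 114.6684 / 11.69
Y = 59.72 - 9.8091
Y = 49.9109

49.9109


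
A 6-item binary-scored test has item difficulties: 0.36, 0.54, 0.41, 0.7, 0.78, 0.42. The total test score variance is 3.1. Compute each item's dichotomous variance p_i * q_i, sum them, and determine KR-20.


For each item, compute p_i * q_i:
  Item 1: 0.36 * 0.64 = 0.2304
  Item 2: 0.54 * 0.46 = 0.2484
  Item 3: 0.41 * 0.59 = 0.2419
  Item 4: 0.7 * 0.3 = 0.21
  Item 5: 0.78 * 0.22 = 0.1716
  Item 6: 0.42 * 0.58 = 0.2436
Sum(p_i * q_i) = 0.2304 + 0.2484 + 0.2419 + 0.21 + 0.1716 + 0.2436 = 1.3459
KR-20 = (k/(k-1)) * (1 - Sum(p_i*q_i) / Var_total)
= (6/5) * (1 - 1.3459/3.1)
= 1.2 * 0.5658
KR-20 = 0.679

0.679


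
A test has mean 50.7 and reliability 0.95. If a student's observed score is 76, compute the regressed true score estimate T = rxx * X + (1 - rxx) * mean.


T_est = rxx * X + (1 - rxx) * mean
T_est = 0.95 * 76 + 0.05 * 50.7
T_est = 72.2 + 2.535
T_est = 74.735

74.735


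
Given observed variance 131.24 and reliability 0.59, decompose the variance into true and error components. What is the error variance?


var_true = rxx * var_obs = 0.59 * 131.24 = 77.4316
var_error = var_obs - var_true
var_error = 131.24 - 77.4316
var_error = 53.8084

53.8084


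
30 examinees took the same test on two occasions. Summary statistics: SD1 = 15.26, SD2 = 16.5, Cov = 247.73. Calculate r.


r = cov(X,Y) / (SD_X * SD_Y)
r = 247.73 / (15.26 * 16.5)
r = 247.73 / 251.79
r = 0.9839

0.9839


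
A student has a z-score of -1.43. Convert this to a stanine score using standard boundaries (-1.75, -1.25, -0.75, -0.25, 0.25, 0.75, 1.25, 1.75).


Stanine boundaries: [-1.75, -1.25, -0.75, -0.25, 0.25, 0.75, 1.25, 1.75]
z = -1.43
Check each boundary:
  z >= -1.75 -> could be stanine 2
  z < -1.25
  z < -0.75
  z < -0.25
  z < 0.25
  z < 0.75
  z < 1.25
  z < 1.75
Highest qualifying boundary gives stanine = 2

2


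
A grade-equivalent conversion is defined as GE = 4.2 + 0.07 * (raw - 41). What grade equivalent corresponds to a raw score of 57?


raw - median = 57 - 41 = 16
slope * diff = 0.07 * 16 = 1.12
GE = 4.2 + 1.12
GE = 5.32

5.32


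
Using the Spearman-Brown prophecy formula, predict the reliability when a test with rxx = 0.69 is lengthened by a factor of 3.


r_new = (n * rxx) / (1 + (n-1) * rxx)
r_new = (3 * 0.69) / (1 + 2 * 0.69)
r_new = 2.07 / 2.38
r_new = 0.8697

0.8697


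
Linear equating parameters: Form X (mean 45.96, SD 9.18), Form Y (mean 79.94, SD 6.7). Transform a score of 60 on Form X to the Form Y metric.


slope = SD_Y / SD_X = 6.7 / 9.18 ~ 0.7298
intercept = mean_Y - slope * mean_X = 79.94 - (6.7 / 9.18) * 45.96 ~ 46.3962
Y = slope * X + intercept. To avoid rounding drift from the rounded slope/intercept, evaluate the equivalent form Y = mean_Y + SD_Y * (X - mean_X) / SD_X at full precision:
Y = 79.94 + 6.7 * (60 - 45.96) / 9.18
Y = 79.94 + 6.7 * 14.04 / 9.18
Y = 79.94 + 94.068 / 9.18
Y = 79.94 + 10.2471
Y = 90.1871

90.1871


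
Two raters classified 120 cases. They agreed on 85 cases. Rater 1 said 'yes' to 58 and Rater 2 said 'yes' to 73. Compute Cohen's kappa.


P_o = 85/120 = 0.708333
P_e = (58*73 + 62*47) / 14400 = 0.496389
kappa = (P_o - P_e) / (1 - P_e)
kappa = (0.708333 - 0.496389) / (1 - 0.496389)
kappa = 0.4208

0.4208


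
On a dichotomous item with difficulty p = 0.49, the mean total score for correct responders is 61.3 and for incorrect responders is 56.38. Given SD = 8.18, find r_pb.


q = 1 - p = 0.51
rpb = ((M1 - M0) / SD) * sqrt(p * q)
rpb = ((61.3 - 56.38) / 8.18) * sqrt(0.49 * 0.51)
rpb = 0.3007

0.3007


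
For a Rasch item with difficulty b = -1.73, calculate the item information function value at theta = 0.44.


P = 1/(1+exp(-(0.44--1.73))) = 0.8975
I = P*(1-P) = 0.8975 * 0.1025
I = 0.092

0.092


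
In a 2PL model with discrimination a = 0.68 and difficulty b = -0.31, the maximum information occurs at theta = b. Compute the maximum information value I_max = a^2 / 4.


For 2PL, max info at theta = b = -0.31
I_max = a^2 / 4 = 0.68^2 / 4
= 0.4624 / 4
I_max = 0.1156

0.1156


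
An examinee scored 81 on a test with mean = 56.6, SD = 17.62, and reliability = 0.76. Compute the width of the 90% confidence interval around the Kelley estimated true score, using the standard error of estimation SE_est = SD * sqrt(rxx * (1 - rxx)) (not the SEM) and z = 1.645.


True score estimate = 0.76*81 + 0.24*56.6 = 75.144
SE_est = SD * sqrt(rxx * (1 - rxx)) = 17.62 * sqrt(0.76 * 0.24) = 17.62 * sqrt(0.1824) = 7.525205
CI = T_est +/- z * SE_est, so width = 2 * z * SE_est = 2 * 1.645 * 7.525205
Width = 24.7579

24.7579


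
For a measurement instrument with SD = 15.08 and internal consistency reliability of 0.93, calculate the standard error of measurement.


SEM = SD * sqrt(1 - rxx)
SEM = 15.08 * sqrt(1 - 0.93)
SEM = 15.08 * sqrt(0.07) = 15.08 * 0.264575
SEM = 3.9898

3.9898


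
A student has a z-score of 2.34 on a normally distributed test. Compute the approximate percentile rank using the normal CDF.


CDF(z) = 0.5 * (1 + erf(z/sqrt(2)))
erf(1.6546) = 0.9807
CDF = 0.9904
Percentile rank = 0.9904 * 100 = 99.04

99.04


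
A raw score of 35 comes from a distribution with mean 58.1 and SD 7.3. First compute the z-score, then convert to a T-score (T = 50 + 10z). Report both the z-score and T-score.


z = (X - mean) / SD = (35 - 58.1) / 7.3
z = -23.1 / 7.3
z = -3.1644
T-score = T = 50 + 10z
Carry z at full precision (z = -23.1 / 7.3) into the conversion:
T-score = 50 + 10 * (-23.1 / 7.3) = 50 + -231 / 7.3
T-score = 50 + -31.6438
T-score = 18.3562

18.3562


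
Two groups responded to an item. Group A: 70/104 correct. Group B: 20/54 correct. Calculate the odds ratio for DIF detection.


Odds_A = 70/34 = 2.0588
Odds_B = 20/34 = 0.5882
OR = Odds_A / Odds_B = 2.0588 / 0.5882
Exactly, OR = (70 * 34) / (34 * 20) = 2380 / 680
OR = 3.5

3.5


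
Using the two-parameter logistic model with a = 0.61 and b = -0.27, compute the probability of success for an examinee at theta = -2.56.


a*(theta - b) = 0.61 * (-2.56 - -0.27) = -1.3969
exp(--1.3969) = 4.0426
P = 1 / (1 + 4.0426)
P = 0.1983

0.1983


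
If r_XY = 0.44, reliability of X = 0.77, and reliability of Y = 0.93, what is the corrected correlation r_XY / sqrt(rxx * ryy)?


r_corrected = rxy / sqrt(rxx * ryy)
= 0.44 / sqrt(0.77 * 0.93)
= 0.44 / sqrt(0.7161)
= 0.44 / 0.846227
r_corrected = 0.52

0.52


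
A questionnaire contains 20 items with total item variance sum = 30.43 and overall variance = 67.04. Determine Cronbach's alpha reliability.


alpha = (k/(k-1)) * (1 - sum(si^2)/s_total^2)
= (20/19) * (1 - 30.43/67.04)
alpha = 0.5748

0.5748


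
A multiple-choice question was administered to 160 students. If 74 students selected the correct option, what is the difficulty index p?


Item difficulty p = number correct / total examinees
p = 74 / 160
p = 0.4625

0.4625


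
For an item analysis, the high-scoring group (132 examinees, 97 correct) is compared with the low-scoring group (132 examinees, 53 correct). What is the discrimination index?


p_upper = 97/132 = 0.7348
p_lower = 53/132 = 0.4015
D = 0.7348 - 0.4015 = 0.3333

0.3333


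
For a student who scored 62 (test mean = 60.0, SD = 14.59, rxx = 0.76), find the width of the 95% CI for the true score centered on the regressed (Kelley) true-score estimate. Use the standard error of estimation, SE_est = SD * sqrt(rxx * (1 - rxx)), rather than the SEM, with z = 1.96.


True score estimate = 0.76*62 + 0.24*60.0 = 61.52
SE_est = SD * sqrt(rxx * (1 - rxx)) = 14.59 * sqrt(0.76 * 0.24) = 14.59 * sqrt(0.1824) = 6.231143
CI = T_est +/- z * SE_est, so width = 2 * z * SE_est = 2 * 1.96 * 6.231143
Width = 24.4261

24.4261


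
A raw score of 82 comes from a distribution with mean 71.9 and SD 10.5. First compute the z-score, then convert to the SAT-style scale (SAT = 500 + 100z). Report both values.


z = (X - mean) / SD = (82 - 71.9) / 10.5
z = 10.1 / 10.5
z = 0.9619
SAT-scale = SAT = 500 + 100z
Carry z at full precision (z = 10.1 / 10.5) into the conversion:
SAT-scale = 500 + 100 * (10.1 / 10.5) = 500 + 1010 / 10.5
SAT-scale = 500 + 96.1905
SAT-scale = 596.1905

596.1905


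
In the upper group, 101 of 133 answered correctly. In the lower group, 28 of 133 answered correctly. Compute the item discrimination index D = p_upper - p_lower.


p_upper = 101/133 = 0.7594
p_lower = 28/133 = 0.2105
D = 0.7594 - 0.2105 = 0.5489

0.5489


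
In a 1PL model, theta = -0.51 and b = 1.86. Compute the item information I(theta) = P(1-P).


P = 1/(1+exp(-(-0.51-1.86))) = 0.0855
I = P*(1-P) = 0.0855 * 0.9145
I = 0.0782

0.0782


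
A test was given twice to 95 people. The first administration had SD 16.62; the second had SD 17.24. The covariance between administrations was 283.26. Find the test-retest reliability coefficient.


r = cov(X,Y) / (SD_X * SD_Y)
r = 283.26 / (16.62 * 17.24)
r = 283.26 / 286.5288
r = 0.9886

0.9886


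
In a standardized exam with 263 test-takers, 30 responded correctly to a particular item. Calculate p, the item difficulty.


Item difficulty p = number correct / total examinees
p = 30 / 263
p = 0.1141

0.1141


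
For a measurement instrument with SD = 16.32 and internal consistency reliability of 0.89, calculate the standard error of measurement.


SEM = SD * sqrt(1 - rxx)
SEM = 16.32 * sqrt(1 - 0.89)
SEM = 16.32 * sqrt(0.11) = 16.32 * 0.331662
SEM = 5.4127

5.4127


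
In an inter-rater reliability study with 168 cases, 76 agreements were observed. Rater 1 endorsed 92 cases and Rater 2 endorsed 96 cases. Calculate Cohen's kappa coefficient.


P_o = 76/168 = 0.452381
P_e = (92*96 + 76*72) / 28224 = 0.506803
kappa = (P_o - P_e) / (1 - P_e)
kappa = (0.452381 - 0.506803) / (1 - 0.506803)
kappa = -0.1103

-0.1103


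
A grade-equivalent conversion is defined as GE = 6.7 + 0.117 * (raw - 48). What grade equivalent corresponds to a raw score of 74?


raw - median = 74 - 48 = 26
slope * diff = 0.117 * 26 = 3.042
GE = 6.7 + 3.042
GE = 9.742

9.742


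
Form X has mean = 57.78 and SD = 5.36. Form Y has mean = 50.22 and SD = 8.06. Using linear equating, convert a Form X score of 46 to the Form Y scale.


slope = SD_Y / SD_X = 8.06 / 5.36 ~ 1.5037
intercept = mean_Y - slope * mean_X = 50.22 - (8.06 / 5.36) * 57.78 ~ -36.6656
Y = slope * X + intercept. To avoid rounding drift from the rounded slope/intercept, evaluate the equivalent form Y = mean_Y + SD_Y * (X - mean_X) / SD_X at full precision:
Y = 50.22 + 8.06 * (46 - 57.78) / 5.36
Y = 50.22 - 8.06 * 11.78 / 5.36
Y = 50.22 - 94.9468 / 5.36
Y = 50.22 - 17.714
Y = 32.506

32.506


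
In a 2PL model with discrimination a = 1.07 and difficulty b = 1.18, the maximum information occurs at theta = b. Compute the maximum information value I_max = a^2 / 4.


For 2PL, max info at theta = b = 1.18
I_max = a^2 / 4 = 1.07^2 / 4
= 1.1449 / 4
I_max = 0.2862

0.2862


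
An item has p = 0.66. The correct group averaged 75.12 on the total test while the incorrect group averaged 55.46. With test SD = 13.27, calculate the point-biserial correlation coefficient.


q = 1 - p = 0.34
rpb = ((M1 - M0) / SD) * sqrt(p * q)
rpb = ((75.12 - 55.46) / 13.27) * sqrt(0.66 * 0.34)
rpb = 0.7018

0.7018


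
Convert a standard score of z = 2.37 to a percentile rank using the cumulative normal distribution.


CDF(z) = 0.5 * (1 + erf(z/sqrt(2)))
erf(1.6758) = 0.9822
CDF = 0.9911
Percentile rank = 0.9911 * 100 = 99.11

99.11


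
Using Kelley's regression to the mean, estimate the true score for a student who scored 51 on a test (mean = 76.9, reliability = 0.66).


T_est = rxx * X + (1 - rxx) * mean
T_est = 0.66 * 51 + 0.34 * 76.9
T_est = 33.66 + 26.146
T_est = 59.806

59.806


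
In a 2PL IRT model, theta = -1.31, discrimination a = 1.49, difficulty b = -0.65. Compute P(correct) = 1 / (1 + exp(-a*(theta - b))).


a*(theta - b) = 1.49 * (-1.31 - -0.65) = -0.9834
exp(--0.9834) = 2.6735
P = 1 / (1 + 2.6735)
P = 0.2722

0.2722


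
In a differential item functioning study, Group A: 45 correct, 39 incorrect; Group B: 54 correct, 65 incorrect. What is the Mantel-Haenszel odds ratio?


Odds_A = 45/39 = 1.1538
Odds_B = 54/65 = 0.8308
OR = Odds_A / Odds_B = 1.1538 / 0.8308
Exactly, OR = (45 * 65) / (39 * 54) = 2925 / 2106
OR = 1.3889

1.3889


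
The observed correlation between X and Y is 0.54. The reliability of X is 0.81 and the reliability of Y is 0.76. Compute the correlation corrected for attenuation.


r_corrected = rxy / sqrt(rxx * ryy)
= 0.54 / sqrt(0.81 * 0.76)
= 0.54 / sqrt(0.6156)
= 0.54 / 0.784602
r_corrected = 0.6882

0.6882


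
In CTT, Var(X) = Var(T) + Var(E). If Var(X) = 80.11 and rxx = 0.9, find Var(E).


var_true = rxx * var_obs = 0.9 * 80.11 = 72.099
var_error = var_obs - var_true
var_error = 80.11 - 72.099
var_error = 8.011

8.011


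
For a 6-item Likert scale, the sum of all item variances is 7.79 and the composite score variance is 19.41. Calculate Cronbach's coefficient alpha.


alpha = (k/(k-1)) * (1 - sum(si^2)/s_total^2)
= (6/5) * (1 - 7.79/19.41)
alpha = 0.7184

0.7184


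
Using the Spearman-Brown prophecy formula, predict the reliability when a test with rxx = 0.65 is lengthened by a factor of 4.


r_new = (n * rxx) / (1 + (n-1) * rxx)
r_new = (4 * 0.65) / (1 + 3 * 0.65)
r_new = 2.6 / 2.95
r_new = 0.8814

0.8814


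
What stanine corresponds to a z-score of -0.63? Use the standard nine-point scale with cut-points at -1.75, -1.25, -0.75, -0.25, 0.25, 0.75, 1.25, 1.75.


Stanine boundaries: [-1.75, -1.25, -0.75, -0.25, 0.25, 0.75, 1.25, 1.75]
z = -0.63
Check each boundary:
  z >= -1.75 -> could be stanine 2
  z >= -1.25 -> could be stanine 3
  z >= -0.75 -> could be stanine 4
  z < -0.25
  z < 0.25
  z < 0.75
  z < 1.25
  z < 1.75
Highest qualifying boundary gives stanine = 4

4


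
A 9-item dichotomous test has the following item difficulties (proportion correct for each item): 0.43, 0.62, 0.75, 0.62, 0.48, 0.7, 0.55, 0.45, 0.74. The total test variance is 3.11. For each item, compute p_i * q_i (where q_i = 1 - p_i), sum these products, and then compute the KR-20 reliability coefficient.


For each item, compute p_i * q_i:
  Item 1: 0.43 * 0.57 = 0.2451
  Item 2: 0.62 * 0.38 = 0.2356
  Item 3: 0.75 * 0.25 = 0.1875
  Item 4: 0.62 * 0.38 = 0.2356
  Item 5: 0.48 * 0.52 = 0.2496
  Item 6: 0.7 * 0.3 = 0.21
  Item 7: 0.55 * 0.45 = 0.2475
  Item 8: 0.45 * 0.55 = 0.2475
  Item 9: 0.74 * 0.26 = 0.1924
Sum(p_i * q_i) = 0.2451 + 0.2356 + 0.1875 + 0.2356 + 0.2496 + 0.21 + 0.2475 + 0.2475 + 0.1924 = 2.0508
KR-20 = (k/(k-1)) * (1 - Sum(p_i*q_i) / Var_total)
= (9/8) * (1 - 2.0508/3.11)
= 1.125 * 0.3406
KR-20 = 0.3832

0.3832
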